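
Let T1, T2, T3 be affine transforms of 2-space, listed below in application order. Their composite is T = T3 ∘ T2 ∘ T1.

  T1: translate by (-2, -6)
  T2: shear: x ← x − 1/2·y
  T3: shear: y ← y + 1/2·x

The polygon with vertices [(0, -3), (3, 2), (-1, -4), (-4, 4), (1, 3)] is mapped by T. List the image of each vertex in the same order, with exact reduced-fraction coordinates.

T1 translate by (-2, -6): (0, -3) → (-2, -9); (3, 2) → (1, -4); (-1, -4) → (-3, -10); (-4, 4) → (-6, -2); (1, 3) → (-1, -3)
T2 shear: x ← x − 1/2·y: (-2, -9) → (5/2, -9); (1, -4) → (3, -4); (-3, -10) → (2, -10); (-6, -2) → (-5, -2); (-1, -3) → (1/2, -3)
T3 shear: y ← y + 1/2·x: (5/2, -9) → (5/2, -31/4); (3, -4) → (3, -5/2); (2, -10) → (2, -9); (-5, -2) → (-5, -9/2); (1/2, -3) → (1/2, -11/4)

image vertices: (5/2, -31/4), (3, -5/2), (2, -9), (-5, -9/2), (1/2, -11/4)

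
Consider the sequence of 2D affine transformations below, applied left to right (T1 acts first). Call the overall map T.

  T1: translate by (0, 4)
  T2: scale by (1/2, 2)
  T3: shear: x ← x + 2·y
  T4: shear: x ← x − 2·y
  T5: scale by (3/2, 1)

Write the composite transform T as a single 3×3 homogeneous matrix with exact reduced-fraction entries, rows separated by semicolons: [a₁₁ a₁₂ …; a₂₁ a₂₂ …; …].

T = [3/4 0 0; 0 2 8; 0 0 1]

T1 = [1 0 0; 0 1 4; 0 0 1]
T2·T1 = [1/2 0 0; 0 2 8; 0 0 1]
T3·…·T1 = [1/2 4 16; 0 2 8; 0 0 1]
T4·…·T1 = [1/2 0 0; 0 2 8; 0 0 1]
T5·…·T1 = [3/4 0 0; 0 2 8; 0 0 1]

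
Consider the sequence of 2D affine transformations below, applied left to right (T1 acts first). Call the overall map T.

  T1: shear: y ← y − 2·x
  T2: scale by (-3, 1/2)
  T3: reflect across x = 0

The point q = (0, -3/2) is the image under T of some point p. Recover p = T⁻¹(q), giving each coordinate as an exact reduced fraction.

p = (0, -3)

T1 = [1 0 0; -2 1 0; 0 0 1]
T2·T1 = [-3 0 0; -1 1/2 0; 0 0 1]
T3·…·T1 = [3 0 0; -1 1/2 0; 0 0 1]
det M = 3/2; M⁻¹ = [1/3 0 0; 2/3 2 0; 0 0 1]
M⁻¹ · (0, -3/2)ᵀ = (0, -3)ᵀ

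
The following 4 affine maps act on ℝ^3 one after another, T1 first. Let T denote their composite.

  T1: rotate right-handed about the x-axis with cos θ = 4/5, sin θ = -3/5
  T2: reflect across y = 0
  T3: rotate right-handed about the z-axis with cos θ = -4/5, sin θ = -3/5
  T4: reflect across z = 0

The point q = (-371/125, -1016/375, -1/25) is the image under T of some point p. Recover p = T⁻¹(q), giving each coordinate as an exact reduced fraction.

p = (4, -1/3, -1/5)

T1 = [1 0 0 0; 0 4/5 3/5 0; 0 -3/5 4/5 0; 0 0 0 1]
T2·T1 = [1 0 0 0; 0 -4/5 -3/5 0; 0 -3/5 4/5 0; 0 0 0 1]
T3·…·T1 = [-4/5 -12/25 -9/25 0; -3/5 16/25 12/25 0; 0 -3/5 4/5 0; 0 0 0 1]
T4·…·T1 = [-4/5 -12/25 -9/25 0; -3/5 16/25 12/25 0; 0 3/5 -4/5 0; 0 0 0 1]
det M = 1; M⁻¹ = [-4/5 -3/5 0 0; -12/25 16/25 3/5 0; -9/25 12/25 -4/5 0; 0 0 0 1]
M⁻¹ · (-371/125, -1016/375, -1/25)ᵀ = (4, -1/3, -1/5)ᵀ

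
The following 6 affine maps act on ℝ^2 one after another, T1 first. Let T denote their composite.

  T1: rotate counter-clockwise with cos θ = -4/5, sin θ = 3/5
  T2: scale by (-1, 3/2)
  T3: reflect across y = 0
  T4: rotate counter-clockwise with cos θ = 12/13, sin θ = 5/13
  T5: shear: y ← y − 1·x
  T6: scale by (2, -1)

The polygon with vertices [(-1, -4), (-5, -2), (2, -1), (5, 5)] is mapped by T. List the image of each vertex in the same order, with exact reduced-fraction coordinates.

image vertices: (-189/65, 439/130), (-729/65, -721/130), (54/13, 58/13), (153/13, 47/26)

T1 rotate counter-clockwise with cos θ = -4/5, sin θ = 3/5: (-1, -4) → (16/5, 13/5); (-5, -2) → (26/5, -7/5); (2, -1) → (-1, 2); (5, 5) → (-7, -1)
T2 scale by (-1, 3/2): (16/5, 13/5) → (-16/5, 39/10); (26/5, -7/5) → (-26/5, -21/10); (-1, 2) → (1, 3); (-7, -1) → (7, -3/2)
T3 reflect across y = 0: (-16/5, 39/10) → (-16/5, -39/10); (-26/5, -21/10) → (-26/5, 21/10); (1, 3) → (1, -3); (7, -3/2) → (7, 3/2)
T4 rotate counter-clockwise with cos θ = 12/13, sin θ = 5/13: (-16/5, -39/10) → (-189/130, -314/65); (-26/5, 21/10) → (-729/130, -4/65); (1, -3) → (27/13, -31/13); (7, 3/2) → (153/26, 53/13)
T5 shear: y ← y − 1·x: (-189/130, -314/65) → (-189/130, -439/130); (-729/130, -4/65) → (-729/130, 721/130); (27/13, -31/13) → (27/13, -58/13); (153/26, 53/13) → (153/26, -47/26)
T6 scale by (2, -1): (-189/130, -439/130) → (-189/65, 439/130); (-729/130, 721/130) → (-729/65, -721/130); (27/13, -58/13) → (54/13, 58/13); (153/26, -47/26) → (153/13, 47/26)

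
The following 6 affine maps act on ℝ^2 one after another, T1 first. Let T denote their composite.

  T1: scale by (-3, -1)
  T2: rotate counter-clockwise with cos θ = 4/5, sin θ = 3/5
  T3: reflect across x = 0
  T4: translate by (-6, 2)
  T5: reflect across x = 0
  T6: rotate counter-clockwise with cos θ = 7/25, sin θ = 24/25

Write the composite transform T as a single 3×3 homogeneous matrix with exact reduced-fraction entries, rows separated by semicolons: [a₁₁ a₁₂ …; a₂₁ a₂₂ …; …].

T1 = [-3 0 0; 0 -1 0; 0 0 1]
T2·T1 = [-12/5 3/5 0; -9/5 -4/5 0; 0 0 1]
T3·…·T1 = [12/5 -3/5 0; -9/5 -4/5 0; 0 0 1]
T4·…·T1 = [12/5 -3/5 -6; -9/5 -4/5 2; 0 0 1]
T5·…·T1 = [-12/5 3/5 6; -9/5 -4/5 2; 0 0 1]
T6·…·T1 = [132/125 117/125 -6/25; -351/125 44/125 158/25; 0 0 1]

T = [132/125 117/125 -6/25; -351/125 44/125 158/25; 0 0 1]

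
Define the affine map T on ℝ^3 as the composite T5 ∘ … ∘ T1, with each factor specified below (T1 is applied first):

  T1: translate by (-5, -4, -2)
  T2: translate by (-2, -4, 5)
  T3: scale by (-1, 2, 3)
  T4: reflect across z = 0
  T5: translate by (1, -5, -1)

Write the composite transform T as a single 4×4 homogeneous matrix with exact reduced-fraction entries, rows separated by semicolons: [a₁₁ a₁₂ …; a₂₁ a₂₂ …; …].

T1 = [1 0 0 -5; 0 1 0 -4; 0 0 1 -2; 0 0 0 1]
T2·T1 = [1 0 0 -7; 0 1 0 -8; 0 0 1 3; 0 0 0 1]
T3·…·T1 = [-1 0 0 7; 0 2 0 -16; 0 0 3 9; 0 0 0 1]
T4·…·T1 = [-1 0 0 7; 0 2 0 -16; 0 0 -3 -9; 0 0 0 1]
T5·…·T1 = [-1 0 0 8; 0 2 0 -21; 0 0 -3 -10; 0 0 0 1]

T = [-1 0 0 8; 0 2 0 -21; 0 0 -3 -10; 0 0 0 1]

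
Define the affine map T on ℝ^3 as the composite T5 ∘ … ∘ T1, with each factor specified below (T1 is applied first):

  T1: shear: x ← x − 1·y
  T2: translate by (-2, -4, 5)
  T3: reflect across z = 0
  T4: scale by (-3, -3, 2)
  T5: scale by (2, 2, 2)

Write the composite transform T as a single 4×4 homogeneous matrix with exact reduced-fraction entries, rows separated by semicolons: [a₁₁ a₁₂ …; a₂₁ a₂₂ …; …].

T1 = [1 -1 0 0; 0 1 0 0; 0 0 1 0; 0 0 0 1]
T2·T1 = [1 -1 0 -2; 0 1 0 -4; 0 0 1 5; 0 0 0 1]
T3·…·T1 = [1 -1 0 -2; 0 1 0 -4; 0 0 -1 -5; 0 0 0 1]
T4·…·T1 = [-3 3 0 6; 0 -3 0 12; 0 0 -2 -10; 0 0 0 1]
T5·…·T1 = [-6 6 0 12; 0 -6 0 24; 0 0 -4 -20; 0 0 0 1]

T = [-6 6 0 12; 0 -6 0 24; 0 0 -4 -20; 0 0 0 1]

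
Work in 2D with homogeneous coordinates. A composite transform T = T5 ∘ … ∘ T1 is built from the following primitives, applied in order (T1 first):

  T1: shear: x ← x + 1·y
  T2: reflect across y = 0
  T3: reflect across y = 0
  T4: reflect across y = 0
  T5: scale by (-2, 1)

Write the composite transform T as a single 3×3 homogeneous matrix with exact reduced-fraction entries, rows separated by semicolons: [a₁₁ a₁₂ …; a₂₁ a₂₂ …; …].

T = [-2 -2 0; 0 -1 0; 0 0 1]

T1 = [1 1 0; 0 1 0; 0 0 1]
T2·T1 = [1 1 0; 0 -1 0; 0 0 1]
T3·…·T1 = [1 1 0; 0 1 0; 0 0 1]
T4·…·T1 = [1 1 0; 0 -1 0; 0 0 1]
T5·…·T1 = [-2 -2 0; 0 -1 0; 0 0 1]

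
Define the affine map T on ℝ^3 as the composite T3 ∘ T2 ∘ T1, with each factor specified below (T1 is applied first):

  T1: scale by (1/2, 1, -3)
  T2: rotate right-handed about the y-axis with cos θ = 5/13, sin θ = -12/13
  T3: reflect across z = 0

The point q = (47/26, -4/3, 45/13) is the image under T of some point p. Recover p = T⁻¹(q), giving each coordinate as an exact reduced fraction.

p = (-5, -4/3, 1)

T1 = [1/2 0 0 0; 0 1 0 0; 0 0 -3 0; 0 0 0 1]
T2·T1 = [5/26 0 36/13 0; 0 1 0 0; 6/13 0 -15/13 0; 0 0 0 1]
T3·…·T1 = [5/26 0 36/13 0; 0 1 0 0; -6/13 0 15/13 0; 0 0 0 1]
det M = 3/2; M⁻¹ = [10/13 0 -24/13 0; 0 1 0 0; 4/13 0 5/39 0; 0 0 0 1]
M⁻¹ · (47/26, -4/3, 45/13)ᵀ = (-5, -4/3, 1)ᵀ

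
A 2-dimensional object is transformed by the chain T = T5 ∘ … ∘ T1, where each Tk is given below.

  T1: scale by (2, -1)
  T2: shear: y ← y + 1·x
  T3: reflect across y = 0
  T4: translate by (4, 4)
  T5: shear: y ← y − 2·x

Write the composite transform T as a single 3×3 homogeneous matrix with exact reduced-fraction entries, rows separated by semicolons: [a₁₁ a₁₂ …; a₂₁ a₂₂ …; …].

T = [2 0 4; -6 1 -4; 0 0 1]

T1 = [2 0 0; 0 -1 0; 0 0 1]
T2·T1 = [2 0 0; 2 -1 0; 0 0 1]
T3·…·T1 = [2 0 0; -2 1 0; 0 0 1]
T4·…·T1 = [2 0 4; -2 1 4; 0 0 1]
T5·…·T1 = [2 0 4; -6 1 -4; 0 0 1]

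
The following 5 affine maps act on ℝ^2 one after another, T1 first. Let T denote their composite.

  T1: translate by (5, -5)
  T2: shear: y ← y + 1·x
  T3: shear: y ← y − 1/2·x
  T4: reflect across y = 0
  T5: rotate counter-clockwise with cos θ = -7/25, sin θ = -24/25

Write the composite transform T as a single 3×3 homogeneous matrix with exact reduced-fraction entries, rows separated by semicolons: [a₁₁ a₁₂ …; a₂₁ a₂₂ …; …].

T = [-19/25 -24/25 1; -41/50 7/25 -11/2; 0 0 1]

T1 = [1 0 5; 0 1 -5; 0 0 1]
T2·T1 = [1 0 5; 1 1 0; 0 0 1]
T3·…·T1 = [1 0 5; 1/2 1 -5/2; 0 0 1]
T4·…·T1 = [1 0 5; -1/2 -1 5/2; 0 0 1]
T5·…·T1 = [-19/25 -24/25 1; -41/50 7/25 -11/2; 0 0 1]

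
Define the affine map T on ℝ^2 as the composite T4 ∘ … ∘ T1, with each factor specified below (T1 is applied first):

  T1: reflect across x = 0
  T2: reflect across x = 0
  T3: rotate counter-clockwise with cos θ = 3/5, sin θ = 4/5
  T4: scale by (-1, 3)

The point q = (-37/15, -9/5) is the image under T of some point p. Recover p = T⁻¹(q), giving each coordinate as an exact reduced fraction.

T1 = [-1 0 0; 0 1 0; 0 0 1]
T2·T1 = [1 0 0; 0 1 0; 0 0 1]
T3·…·T1 = [3/5 -4/5 0; 4/5 3/5 0; 0 0 1]
T4·…·T1 = [-3/5 4/5 0; 12/5 9/5 0; 0 0 1]
det M = -3; M⁻¹ = [-3/5 4/15 0; 4/5 1/5 0; 0 0 1]
M⁻¹ · (-37/15, -9/5)ᵀ = (1, -7/3)ᵀ

p = (1, -7/3)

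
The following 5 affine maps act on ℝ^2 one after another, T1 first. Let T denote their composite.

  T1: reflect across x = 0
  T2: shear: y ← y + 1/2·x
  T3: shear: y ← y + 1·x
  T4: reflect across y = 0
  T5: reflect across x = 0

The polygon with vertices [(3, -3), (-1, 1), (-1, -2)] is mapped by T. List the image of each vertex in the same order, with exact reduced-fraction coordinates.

image vertices: (3, 15/2), (-1, -5/2), (-1, 1/2)

T1 reflect across x = 0: (3, -3) → (-3, -3); (-1, 1) → (1, 1); (-1, -2) → (1, -2)
T2 shear: y ← y + 1/2·x: (-3, -3) → (-3, -9/2); (1, 1) → (1, 3/2); (1, -2) → (1, -3/2)
T3 shear: y ← y + 1·x: (-3, -9/2) → (-3, -15/2); (1, 3/2) → (1, 5/2); (1, -3/2) → (1, -1/2)
T4 reflect across y = 0: (-3, -15/2) → (-3, 15/2); (1, 5/2) → (1, -5/2); (1, -1/2) → (1, 1/2)
T5 reflect across x = 0: (-3, 15/2) → (3, 15/2); (1, -5/2) → (-1, -5/2); (1, 1/2) → (-1, 1/2)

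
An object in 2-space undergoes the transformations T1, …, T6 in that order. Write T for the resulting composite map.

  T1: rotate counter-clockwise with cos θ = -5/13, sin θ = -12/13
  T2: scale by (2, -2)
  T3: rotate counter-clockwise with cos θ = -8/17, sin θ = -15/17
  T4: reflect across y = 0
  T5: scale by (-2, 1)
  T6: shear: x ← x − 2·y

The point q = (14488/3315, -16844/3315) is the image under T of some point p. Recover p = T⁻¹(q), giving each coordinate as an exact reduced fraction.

p = (6/5, -8/3)

T1 = [-5/13 12/13 0; -12/13 -5/13 0; 0 0 1]
T2·T1 = [-10/13 24/13 0; 24/13 10/13 0; 0 0 1]
T3·…·T1 = [440/221 -42/221 0; -42/221 -440/221 0; 0 0 1]
T4·…·T1 = [440/221 -42/221 0; 42/221 440/221 0; 0 0 1]
T5·…·T1 = [-880/221 84/221 0; 42/221 440/221 0; 0 0 1]
T6·…·T1 = [-964/221 -796/221 0; 42/221 440/221 0; 0 0 1]
det M = -8; M⁻¹ = [-55/221 -199/442 0; 21/884 241/442 0; 0 0 1]
M⁻¹ · (14488/3315, -16844/3315)ᵀ = (6/5, -8/3)ᵀ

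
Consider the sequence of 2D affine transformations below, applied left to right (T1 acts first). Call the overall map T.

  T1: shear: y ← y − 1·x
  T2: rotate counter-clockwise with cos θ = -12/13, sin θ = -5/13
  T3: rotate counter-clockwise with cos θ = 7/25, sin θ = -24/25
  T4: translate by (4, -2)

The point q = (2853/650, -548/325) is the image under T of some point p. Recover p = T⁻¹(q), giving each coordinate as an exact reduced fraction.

p = (0, -1/2)

T1 = [1 0 0; -1 1 0; 0 0 1]
T2·T1 = [-17/13 5/13 0; 7/13 -12/13 0; 0 0 1]
T3·…·T1 = [49/325 -253/325 0; 457/325 -204/325 0; 0 0 1]
T4·…·T1 = [49/325 -253/325 4; 457/325 -204/325 -2; 0 0 1]
det M = 1; M⁻¹ = [-204/325 253/325 1322/325; -457/325 49/325 1926/325; 0 0 1]
M⁻¹ · (2853/650, -548/325)ᵀ = (0, -1/2)ᵀ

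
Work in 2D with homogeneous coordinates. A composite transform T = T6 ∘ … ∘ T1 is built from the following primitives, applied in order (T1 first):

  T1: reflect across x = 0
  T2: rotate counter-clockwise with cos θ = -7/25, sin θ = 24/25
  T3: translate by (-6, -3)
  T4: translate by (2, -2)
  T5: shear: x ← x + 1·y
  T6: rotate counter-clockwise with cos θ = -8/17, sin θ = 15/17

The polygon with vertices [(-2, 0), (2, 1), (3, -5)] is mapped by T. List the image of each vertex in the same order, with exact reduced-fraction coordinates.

T1 reflect across x = 0: (-2, 0) → (2, 0); (2, 1) → (-2, 1); (3, -5) → (-3, -5)
T2 rotate counter-clockwise with cos θ = -7/25, sin θ = 24/25: (2, 0) → (-14/25, 48/25); (-2, 1) → (-2/5, -11/5); (-3, -5) → (141/25, -37/25)
T3 translate by (-6, -3): (-14/25, 48/25) → (-164/25, -27/25); (-2/5, -11/5) → (-32/5, -26/5); (141/25, -37/25) → (-9/25, -112/25)
T4 translate by (2, -2): (-164/25, -27/25) → (-114/25, -77/25); (-32/5, -26/5) → (-22/5, -36/5); (-9/25, -112/25) → (41/25, -162/25)
T5 shear: x ← x + 1·y: (-114/25, -77/25) → (-191/25, -77/25); (-22/5, -36/5) → (-58/5, -36/5); (41/25, -162/25) → (-121/25, -162/25)
T6 rotate counter-clockwise with cos θ = -8/17, sin θ = 15/17: (-191/25, -77/25) → (2683/425, -2249/425); (-58/5, -36/5) → (1004/85, -582/85); (-121/25, -162/25) → (3398/425, -519/425)

image vertices: (2683/425, -2249/425), (1004/85, -582/85), (3398/425, -519/425)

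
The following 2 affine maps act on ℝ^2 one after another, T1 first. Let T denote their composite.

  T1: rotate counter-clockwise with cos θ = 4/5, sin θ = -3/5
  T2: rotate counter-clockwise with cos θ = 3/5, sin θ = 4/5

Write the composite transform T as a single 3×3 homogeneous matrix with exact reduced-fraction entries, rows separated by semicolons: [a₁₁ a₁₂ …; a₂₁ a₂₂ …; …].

T1 = [4/5 3/5 0; -3/5 4/5 0; 0 0 1]
T2·T1 = [24/25 -7/25 0; 7/25 24/25 0; 0 0 1]

T = [24/25 -7/25 0; 7/25 24/25 0; 0 0 1]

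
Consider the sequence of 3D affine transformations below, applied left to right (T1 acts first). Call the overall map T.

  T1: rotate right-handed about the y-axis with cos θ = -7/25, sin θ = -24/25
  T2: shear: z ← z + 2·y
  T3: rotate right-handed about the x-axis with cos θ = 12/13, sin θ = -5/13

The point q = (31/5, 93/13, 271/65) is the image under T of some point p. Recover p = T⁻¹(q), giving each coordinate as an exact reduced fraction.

T1 = [-7/25 0 -24/25 0; 0 1 0 0; 24/25 0 -7/25 0; 0 0 0 1]
T2·T1 = [-7/25 0 -24/25 0; 0 1 0 0; 24/25 2 -7/25 0; 0 0 0 1]
T3·…·T1 = [-7/25 0 -24/25 0; 24/65 22/13 -7/65 0; 288/325 19/13 -84/325 0; 0 0 0 1]
det M = 1; M⁻¹ = [-7/25 -456/325 528/325 0; 0 12/13 -5/13 0; -24/25 133/325 -154/325 0; 0 0 0 1]
M⁻¹ · (31/5, 93/13, 271/65)ᵀ = (-5, 5, -5)ᵀ

p = (-5, 5, -5)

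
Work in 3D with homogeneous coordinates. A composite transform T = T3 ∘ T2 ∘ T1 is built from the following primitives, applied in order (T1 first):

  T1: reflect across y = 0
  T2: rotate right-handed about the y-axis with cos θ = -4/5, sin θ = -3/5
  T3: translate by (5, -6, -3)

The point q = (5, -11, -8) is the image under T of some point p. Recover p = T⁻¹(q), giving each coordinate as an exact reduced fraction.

T1 = [1 0 0 0; 0 -1 0 0; 0 0 1 0; 0 0 0 1]
T2·T1 = [-4/5 0 -3/5 0; 0 -1 0 0; 3/5 0 -4/5 0; 0 0 0 1]
T3·…·T1 = [-4/5 0 -3/5 5; 0 -1 0 -6; 3/5 0 -4/5 -3; 0 0 0 1]
det M = -1; M⁻¹ = [-4/5 0 3/5 29/5; 0 -1 0 -6; -3/5 0 -4/5 3/5; 0 0 0 1]
M⁻¹ · (5, -11, -8)ᵀ = (-3, 5, 4)ᵀ

p = (-3, 5, 4)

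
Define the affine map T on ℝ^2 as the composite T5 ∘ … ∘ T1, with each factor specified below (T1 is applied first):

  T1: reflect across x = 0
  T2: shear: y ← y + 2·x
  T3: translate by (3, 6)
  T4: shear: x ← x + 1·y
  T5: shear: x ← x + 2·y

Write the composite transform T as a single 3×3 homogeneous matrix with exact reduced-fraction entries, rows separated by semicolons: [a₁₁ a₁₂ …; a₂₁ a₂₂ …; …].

T1 = [-1 0 0; 0 1 0; 0 0 1]
T2·T1 = [-1 0 0; -2 1 0; 0 0 1]
T3·…·T1 = [-1 0 3; -2 1 6; 0 0 1]
T4·…·T1 = [-3 1 9; -2 1 6; 0 0 1]
T5·…·T1 = [-7 3 21; -2 1 6; 0 0 1]

T = [-7 3 21; -2 1 6; 0 0 1]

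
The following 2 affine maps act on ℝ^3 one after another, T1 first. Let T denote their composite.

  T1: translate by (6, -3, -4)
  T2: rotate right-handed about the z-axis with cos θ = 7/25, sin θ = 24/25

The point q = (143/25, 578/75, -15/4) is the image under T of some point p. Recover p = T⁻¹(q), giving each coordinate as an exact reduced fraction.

T1 = [1 0 0 6; 0 1 0 -3; 0 0 1 -4; 0 0 0 1]
T2·T1 = [7/25 -24/25 0 114/25; 24/25 7/25 0 123/25; 0 0 1 -4; 0 0 0 1]
det M = 1; M⁻¹ = [7/25 24/25 0 -6; -24/25 7/25 0 3; 0 0 1 4; 0 0 0 1]
M⁻¹ · (143/25, 578/75, -15/4)ᵀ = (3, -1/3, 1/4)ᵀ

p = (3, -1/3, 1/4)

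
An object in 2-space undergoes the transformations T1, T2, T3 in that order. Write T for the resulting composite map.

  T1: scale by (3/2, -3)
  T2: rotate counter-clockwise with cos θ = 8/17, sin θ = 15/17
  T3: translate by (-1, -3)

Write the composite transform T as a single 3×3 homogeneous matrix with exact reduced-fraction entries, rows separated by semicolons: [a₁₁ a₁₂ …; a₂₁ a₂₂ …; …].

T1 = [3/2 0 0; 0 -3 0; 0 0 1]
T2·T1 = [12/17 45/17 0; 45/34 -24/17 0; 0 0 1]
T3·…·T1 = [12/17 45/17 -1; 45/34 -24/17 -3; 0 0 1]

T = [12/17 45/17 -1; 45/34 -24/17 -3; 0 0 1]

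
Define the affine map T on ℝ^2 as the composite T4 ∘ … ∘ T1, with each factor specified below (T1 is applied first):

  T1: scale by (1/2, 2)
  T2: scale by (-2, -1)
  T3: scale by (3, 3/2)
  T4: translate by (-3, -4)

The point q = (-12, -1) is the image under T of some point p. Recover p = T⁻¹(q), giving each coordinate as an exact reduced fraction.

p = (3, -1)

T1 = [1/2 0 0; 0 2 0; 0 0 1]
T2·T1 = [-1 0 0; 0 -2 0; 0 0 1]
T3·…·T1 = [-3 0 0; 0 -3 0; 0 0 1]
T4·…·T1 = [-3 0 -3; 0 -3 -4; 0 0 1]
det M = 9; M⁻¹ = [-1/3 0 -1; 0 -1/3 -4/3; 0 0 1]
M⁻¹ · (-12, -1)ᵀ = (3, -1)ᵀ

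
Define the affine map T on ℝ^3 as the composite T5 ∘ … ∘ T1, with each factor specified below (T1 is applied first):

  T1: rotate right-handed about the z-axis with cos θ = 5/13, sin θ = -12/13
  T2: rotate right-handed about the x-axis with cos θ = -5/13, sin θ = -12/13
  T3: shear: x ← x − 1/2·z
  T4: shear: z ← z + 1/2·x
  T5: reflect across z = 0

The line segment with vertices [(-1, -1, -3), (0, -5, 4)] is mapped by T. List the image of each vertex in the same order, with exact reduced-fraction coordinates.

image vertices: (-553/338, -503/169, 109/676), (-800/169, 749/169, 360/169)

T1 rotate right-handed about the z-axis with cos θ = 5/13, sin θ = -12/13: (-1, -1, -3) → (-17/13, 7/13, -3); (0, -5, 4) → (-60/13, -25/13, 4)
T2 rotate right-handed about the x-axis with cos θ = -5/13, sin θ = -12/13: (-17/13, 7/13, -3) → (-17/13, -503/169, 111/169); (-60/13, -25/13, 4) → (-60/13, 749/169, 40/169)
T3 shear: x ← x − 1/2·z: (-17/13, -503/169, 111/169) → (-553/338, -503/169, 111/169); (-60/13, 749/169, 40/169) → (-800/169, 749/169, 40/169)
T4 shear: z ← z + 1/2·x: (-553/338, -503/169, 111/169) → (-553/338, -503/169, -109/676); (-800/169, 749/169, 40/169) → (-800/169, 749/169, -360/169)
T5 reflect across z = 0: (-553/338, -503/169, -109/676) → (-553/338, -503/169, 109/676); (-800/169, 749/169, -360/169) → (-800/169, 749/169, 360/169)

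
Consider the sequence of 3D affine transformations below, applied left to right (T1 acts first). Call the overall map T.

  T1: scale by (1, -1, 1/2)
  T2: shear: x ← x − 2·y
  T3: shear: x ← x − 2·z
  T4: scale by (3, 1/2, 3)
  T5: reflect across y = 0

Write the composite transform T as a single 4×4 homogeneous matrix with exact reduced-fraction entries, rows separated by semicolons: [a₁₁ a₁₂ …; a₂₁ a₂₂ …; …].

T = [3 6 -3 0; 0 1/2 0 0; 0 0 3/2 0; 0 0 0 1]

T1 = [1 0 0 0; 0 -1 0 0; 0 0 1/2 0; 0 0 0 1]
T2·T1 = [1 2 0 0; 0 -1 0 0; 0 0 1/2 0; 0 0 0 1]
T3·…·T1 = [1 2 -1 0; 0 -1 0 0; 0 0 1/2 0; 0 0 0 1]
T4·…·T1 = [3 6 -3 0; 0 -1/2 0 0; 0 0 3/2 0; 0 0 0 1]
T5·…·T1 = [3 6 -3 0; 0 1/2 0 0; 0 0 3/2 0; 0 0 0 1]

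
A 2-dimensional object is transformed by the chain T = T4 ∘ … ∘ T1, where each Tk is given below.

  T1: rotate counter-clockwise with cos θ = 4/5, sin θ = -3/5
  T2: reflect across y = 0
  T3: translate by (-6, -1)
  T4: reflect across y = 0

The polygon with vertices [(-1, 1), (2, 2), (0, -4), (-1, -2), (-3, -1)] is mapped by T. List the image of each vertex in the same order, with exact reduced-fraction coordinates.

image vertices: (-31/5, 12/5), (-16/5, 7/5), (-42/5, -11/5), (-8, 0), (-9, 2)

T1 rotate counter-clockwise with cos θ = 4/5, sin θ = -3/5: (-1, 1) → (-1/5, 7/5); (2, 2) → (14/5, 2/5); (0, -4) → (-12/5, -16/5); (-1, -2) → (-2, -1); (-3, -1) → (-3, 1)
T2 reflect across y = 0: (-1/5, 7/5) → (-1/5, -7/5); (14/5, 2/5) → (14/5, -2/5); (-12/5, -16/5) → (-12/5, 16/5); (-2, -1) → (-2, 1); (-3, 1) → (-3, -1)
T3 translate by (-6, -1): (-1/5, -7/5) → (-31/5, -12/5); (14/5, -2/5) → (-16/5, -7/5); (-12/5, 16/5) → (-42/5, 11/5); (-2, 1) → (-8, 0); (-3, -1) → (-9, -2)
T4 reflect across y = 0: (-31/5, -12/5) → (-31/5, 12/5); (-16/5, -7/5) → (-16/5, 7/5); (-42/5, 11/5) → (-42/5, -11/5); (-8, 0) → (-8, 0); (-9, -2) → (-9, 2)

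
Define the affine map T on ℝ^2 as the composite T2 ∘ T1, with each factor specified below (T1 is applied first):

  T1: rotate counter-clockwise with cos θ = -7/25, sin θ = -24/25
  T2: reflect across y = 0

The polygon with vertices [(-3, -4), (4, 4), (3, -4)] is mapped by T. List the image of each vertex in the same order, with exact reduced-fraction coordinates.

T1 rotate counter-clockwise with cos θ = -7/25, sin θ = -24/25: (-3, -4) → (-3, 4); (4, 4) → (68/25, -124/25); (3, -4) → (-117/25, -44/25)
T2 reflect across y = 0: (-3, 4) → (-3, -4); (68/25, -124/25) → (68/25, 124/25); (-117/25, -44/25) → (-117/25, 44/25)

image vertices: (-3, -4), (68/25, 124/25), (-117/25, 44/25)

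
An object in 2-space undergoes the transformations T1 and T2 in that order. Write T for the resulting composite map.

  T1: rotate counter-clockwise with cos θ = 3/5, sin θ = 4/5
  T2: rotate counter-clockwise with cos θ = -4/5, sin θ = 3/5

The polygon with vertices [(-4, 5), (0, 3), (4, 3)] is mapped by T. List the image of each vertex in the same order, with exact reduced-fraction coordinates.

image vertices: (131/25, -92/25), (21/25, -72/25), (-3, -4)

T1 rotate counter-clockwise with cos θ = 3/5, sin θ = 4/5: (-4, 5) → (-32/5, -1/5); (0, 3) → (-12/5, 9/5); (4, 3) → (0, 5)
T2 rotate counter-clockwise with cos θ = -4/5, sin θ = 3/5: (-32/5, -1/5) → (131/25, -92/25); (-12/5, 9/5) → (21/25, -72/25); (0, 5) → (-3, -4)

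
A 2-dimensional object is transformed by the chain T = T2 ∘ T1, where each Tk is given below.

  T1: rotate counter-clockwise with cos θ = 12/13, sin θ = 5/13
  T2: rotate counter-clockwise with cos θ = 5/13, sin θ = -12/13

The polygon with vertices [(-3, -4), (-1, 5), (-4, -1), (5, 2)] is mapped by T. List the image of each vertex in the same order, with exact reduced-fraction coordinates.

image vertices: (-836/169, -123/169), (475/169, 719/169), (-599/169, 356/169), (838/169, -355/169)

T1 rotate counter-clockwise with cos θ = 12/13, sin θ = 5/13: (-3, -4) → (-16/13, -63/13); (-1, 5) → (-37/13, 55/13); (-4, -1) → (-43/13, -32/13); (5, 2) → (50/13, 49/13)
T2 rotate counter-clockwise with cos θ = 5/13, sin θ = -12/13: (-16/13, -63/13) → (-836/169, -123/169); (-37/13, 55/13) → (475/169, 719/169); (-43/13, -32/13) → (-599/169, 356/169); (50/13, 49/13) → (838/169, -355/169)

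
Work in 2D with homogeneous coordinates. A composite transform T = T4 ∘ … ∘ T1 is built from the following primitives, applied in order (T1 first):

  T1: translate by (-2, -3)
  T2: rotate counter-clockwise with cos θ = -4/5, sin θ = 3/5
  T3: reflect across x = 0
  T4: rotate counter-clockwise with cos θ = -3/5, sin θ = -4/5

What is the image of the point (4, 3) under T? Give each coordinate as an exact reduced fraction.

T(p) = (0, -2)

T1 translate by (-2, -3): (4, 3) → (2, 0)
T2 rotate counter-clockwise with cos θ = -4/5, sin θ = 3/5: (2, 0) → (-8/5, 6/5)
T3 reflect across x = 0: (-8/5, 6/5) → (8/5, 6/5)
T4 rotate counter-clockwise with cos θ = -3/5, sin θ = -4/5: (8/5, 6/5) → (0, -2)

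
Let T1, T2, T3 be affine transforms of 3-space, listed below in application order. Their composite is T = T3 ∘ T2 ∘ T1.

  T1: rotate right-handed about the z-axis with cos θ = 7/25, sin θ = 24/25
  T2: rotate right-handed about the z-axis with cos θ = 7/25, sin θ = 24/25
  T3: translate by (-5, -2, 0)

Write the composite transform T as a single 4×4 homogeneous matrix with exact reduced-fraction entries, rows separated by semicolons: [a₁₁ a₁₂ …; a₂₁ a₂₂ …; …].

T1 = [7/25 -24/25 0 0; 24/25 7/25 0 0; 0 0 1 0; 0 0 0 1]
T2·T1 = [-527/625 -336/625 0 0; 336/625 -527/625 0 0; 0 0 1 0; 0 0 0 1]
T3·…·T1 = [-527/625 -336/625 0 -5; 336/625 -527/625 0 -2; 0 0 1 0; 0 0 0 1]

T = [-527/625 -336/625 0 -5; 336/625 -527/625 0 -2; 0 0 1 0; 0 0 0 1]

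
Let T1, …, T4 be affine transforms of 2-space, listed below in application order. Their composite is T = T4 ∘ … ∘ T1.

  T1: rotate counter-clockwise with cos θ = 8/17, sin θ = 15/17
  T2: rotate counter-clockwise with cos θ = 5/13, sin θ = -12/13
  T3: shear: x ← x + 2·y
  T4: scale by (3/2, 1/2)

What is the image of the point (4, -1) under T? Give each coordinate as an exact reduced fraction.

T(p) = (753/442, -152/221)

T1 rotate counter-clockwise with cos θ = 8/17, sin θ = 15/17: (4, -1) → (47/17, 52/17)
T2 rotate counter-clockwise with cos θ = 5/13, sin θ = -12/13: (47/17, 52/17) → (859/221, -304/221)
T3 shear: x ← x + 2·y: (859/221, -304/221) → (251/221, -304/221)
T4 scale by (3/2, 1/2): (251/221, -304/221) → (753/442, -152/221)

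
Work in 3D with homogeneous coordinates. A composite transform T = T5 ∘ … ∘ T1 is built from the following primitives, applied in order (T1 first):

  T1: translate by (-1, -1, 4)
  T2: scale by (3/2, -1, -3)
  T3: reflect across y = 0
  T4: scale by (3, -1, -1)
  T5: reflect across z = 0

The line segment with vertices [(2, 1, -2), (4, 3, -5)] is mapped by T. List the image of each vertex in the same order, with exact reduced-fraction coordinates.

image vertices: (9/2, 0, -6), (27/2, -2, 3)

T1 translate by (-1, -1, 4): (2, 1, -2) → (1, 0, 2); (4, 3, -5) → (3, 2, -1)
T2 scale by (3/2, -1, -3): (1, 0, 2) → (3/2, 0, -6); (3, 2, -1) → (9/2, -2, 3)
T3 reflect across y = 0: (3/2, 0, -6) → (3/2, 0, -6); (9/2, -2, 3) → (9/2, 2, 3)
T4 scale by (3, -1, -1): (3/2, 0, -6) → (9/2, 0, 6); (9/2, 2, 3) → (27/2, -2, -3)
T5 reflect across z = 0: (9/2, 0, 6) → (9/2, 0, -6); (27/2, -2, -3) → (27/2, -2, 3)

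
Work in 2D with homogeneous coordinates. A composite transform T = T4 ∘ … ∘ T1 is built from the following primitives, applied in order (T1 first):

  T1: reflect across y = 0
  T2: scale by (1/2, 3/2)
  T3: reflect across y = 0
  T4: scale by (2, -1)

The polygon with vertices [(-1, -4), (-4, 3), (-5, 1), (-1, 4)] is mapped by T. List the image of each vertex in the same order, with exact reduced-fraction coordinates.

T1 reflect across y = 0: (-1, -4) → (-1, 4); (-4, 3) → (-4, -3); (-5, 1) → (-5, -1); (-1, 4) → (-1, -4)
T2 scale by (1/2, 3/2): (-1, 4) → (-1/2, 6); (-4, -3) → (-2, -9/2); (-5, -1) → (-5/2, -3/2); (-1, -4) → (-1/2, -6)
T3 reflect across y = 0: (-1/2, 6) → (-1/2, -6); (-2, -9/2) → (-2, 9/2); (-5/2, -3/2) → (-5/2, 3/2); (-1/2, -6) → (-1/2, 6)
T4 scale by (2, -1): (-1/2, -6) → (-1, 6); (-2, 9/2) → (-4, -9/2); (-5/2, 3/2) → (-5, -3/2); (-1/2, 6) → (-1, -6)

image vertices: (-1, 6), (-4, -9/2), (-5, -3/2), (-1, -6)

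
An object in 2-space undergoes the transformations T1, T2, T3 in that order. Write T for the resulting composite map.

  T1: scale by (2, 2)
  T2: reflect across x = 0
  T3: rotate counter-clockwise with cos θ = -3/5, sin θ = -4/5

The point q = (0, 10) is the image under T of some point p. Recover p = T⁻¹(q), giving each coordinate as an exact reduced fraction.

p = (4, -3)

T1 = [2 0 0; 0 2 0; 0 0 1]
T2·T1 = [-2 0 0; 0 2 0; 0 0 1]
T3·…·T1 = [6/5 8/5 0; 8/5 -6/5 0; 0 0 1]
det M = -4; M⁻¹ = [3/10 2/5 0; 2/5 -3/10 0; 0 0 1]
M⁻¹ · (0, 10)ᵀ = (4, -3)ᵀ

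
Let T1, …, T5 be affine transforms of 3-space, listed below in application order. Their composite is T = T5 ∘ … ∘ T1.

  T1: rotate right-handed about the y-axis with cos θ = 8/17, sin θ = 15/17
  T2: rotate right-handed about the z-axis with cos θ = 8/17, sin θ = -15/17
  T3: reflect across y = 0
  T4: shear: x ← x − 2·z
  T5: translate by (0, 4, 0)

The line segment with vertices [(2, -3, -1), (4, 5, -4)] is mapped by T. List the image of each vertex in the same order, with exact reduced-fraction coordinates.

image vertices: (535/289, 1579/289, -38/17), (4179/289, 56/289, -92/17)

T1 rotate right-handed about the y-axis with cos θ = 8/17, sin θ = 15/17: (2, -3, -1) → (1/17, -3, -38/17); (4, 5, -4) → (-28/17, 5, -92/17)
T2 rotate right-handed about the z-axis with cos θ = 8/17, sin θ = -15/17: (1/17, -3, -38/17) → (-757/289, -423/289, -38/17); (-28/17, 5, -92/17) → (1051/289, 1100/289, -92/17)
T3 reflect across y = 0: (-757/289, -423/289, -38/17) → (-757/289, 423/289, -38/17); (1051/289, 1100/289, -92/17) → (1051/289, -1100/289, -92/17)
T4 shear: x ← x − 2·z: (-757/289, 423/289, -38/17) → (535/289, 423/289, -38/17); (1051/289, -1100/289, -92/17) → (4179/289, -1100/289, -92/17)
T5 translate by (0, 4, 0): (535/289, 423/289, -38/17) → (535/289, 1579/289, -38/17); (4179/289, -1100/289, -92/17) → (4179/289, 56/289, -92/17)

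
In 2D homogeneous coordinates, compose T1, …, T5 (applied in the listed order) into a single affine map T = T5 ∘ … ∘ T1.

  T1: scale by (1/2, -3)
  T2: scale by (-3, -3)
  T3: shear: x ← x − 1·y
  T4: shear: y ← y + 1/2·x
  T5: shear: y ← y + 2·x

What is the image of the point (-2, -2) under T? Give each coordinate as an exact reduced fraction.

T1 scale by (1/2, -3): (-2, -2) → (-1, 6)
T2 scale by (-3, -3): (-1, 6) → (3, -18)
T3 shear: x ← x − 1·y: (3, -18) → (21, -18)
T4 shear: y ← y + 1/2·x: (21, -18) → (21, -15/2)
T5 shear: y ← y + 2·x: (21, -15/2) → (21, 69/2)

T(p) = (21, 69/2)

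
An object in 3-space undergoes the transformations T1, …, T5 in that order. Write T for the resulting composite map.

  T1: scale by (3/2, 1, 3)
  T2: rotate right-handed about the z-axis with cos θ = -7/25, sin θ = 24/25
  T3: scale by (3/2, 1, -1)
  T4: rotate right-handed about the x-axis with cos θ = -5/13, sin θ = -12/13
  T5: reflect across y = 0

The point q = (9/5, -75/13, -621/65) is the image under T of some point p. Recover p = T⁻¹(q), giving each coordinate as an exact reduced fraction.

p = (4, -3, -3)

T1 = [3/2 0 0 0; 0 1 0 0; 0 0 3 0; 0 0 0 1]
T2·T1 = [-21/50 -24/25 0 0; 36/25 -7/25 0 0; 0 0 3 0; 0 0 0 1]
T3·…·T1 = [-63/100 -36/25 0 0; 36/25 -7/25 0 0; 0 0 -3 0; 0 0 0 1]
T4·…·T1 = [-63/100 -36/25 0 0; -36/65 7/65 -36/13 0; -432/325 84/325 15/13 0; 0 0 0 1]
T5·…·T1 = [-63/100 -36/25 0 0; 36/65 -7/65 36/13 0; -432/325 84/325 15/13 0; 0 0 0 1]
det M = 27/4; M⁻¹ = [-28/225 16/65 -192/325 0; -16/25 -7/65 84/325 0; 0 4/13 5/39 0; 0 0 0 1]
M⁻¹ · (9/5, -75/13, -621/65)ᵀ = (4, -3, -3)ᵀ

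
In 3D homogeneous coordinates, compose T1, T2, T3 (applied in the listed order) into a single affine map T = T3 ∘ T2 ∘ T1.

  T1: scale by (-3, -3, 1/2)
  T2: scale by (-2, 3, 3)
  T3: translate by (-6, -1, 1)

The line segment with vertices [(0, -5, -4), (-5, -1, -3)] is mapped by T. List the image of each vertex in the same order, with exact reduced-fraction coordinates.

image vertices: (-6, 44, -5), (-36, 8, -7/2)

T1 scale by (-3, -3, 1/2): (0, -5, -4) → (0, 15, -2); (-5, -1, -3) → (15, 3, -3/2)
T2 scale by (-2, 3, 3): (0, 15, -2) → (0, 45, -6); (15, 3, -3/2) → (-30, 9, -9/2)
T3 translate by (-6, -1, 1): (0, 45, -6) → (-6, 44, -5); (-30, 9, -9/2) → (-36, 8, -7/2)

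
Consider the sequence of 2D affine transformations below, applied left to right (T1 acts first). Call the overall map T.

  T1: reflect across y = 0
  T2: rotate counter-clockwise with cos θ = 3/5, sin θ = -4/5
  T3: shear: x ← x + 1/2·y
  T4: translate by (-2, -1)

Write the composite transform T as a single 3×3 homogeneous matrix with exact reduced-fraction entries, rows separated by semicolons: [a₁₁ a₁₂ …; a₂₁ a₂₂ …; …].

T = [1/5 -11/10 -2; -4/5 -3/5 -1; 0 0 1]

T1 = [1 0 0; 0 -1 0; 0 0 1]
T2·T1 = [3/5 -4/5 0; -4/5 -3/5 0; 0 0 1]
T3·…·T1 = [1/5 -11/10 0; -4/5 -3/5 0; 0 0 1]
T4·…·T1 = [1/5 -11/10 -2; -4/5 -3/5 -1; 0 0 1]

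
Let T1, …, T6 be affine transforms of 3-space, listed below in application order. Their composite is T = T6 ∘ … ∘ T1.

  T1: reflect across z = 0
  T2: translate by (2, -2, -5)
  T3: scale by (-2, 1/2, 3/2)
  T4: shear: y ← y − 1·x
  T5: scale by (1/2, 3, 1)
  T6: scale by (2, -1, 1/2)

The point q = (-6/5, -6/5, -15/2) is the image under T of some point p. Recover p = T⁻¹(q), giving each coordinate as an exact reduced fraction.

p = (-7/5, 2/5, 5)

T1 = [1 0 0 0; 0 1 0 0; 0 0 -1 0; 0 0 0 1]
T2·T1 = [1 0 0 2; 0 1 0 -2; 0 0 -1 -5; 0 0 0 1]
T3·…·T1 = [-2 0 0 -4; 0 1/2 0 -1; 0 0 -3/2 -15/2; 0 0 0 1]
T4·…·T1 = [-2 0 0 -4; 2 1/2 0 3; 0 0 -3/2 -15/2; 0 0 0 1]
T5·…·T1 = [-1 0 0 -2; 6 3/2 0 9; 0 0 -3/2 -15/2; 0 0 0 1]
T6·…·T1 = [-2 0 0 -4; -6 -3/2 0 -9; 0 0 -3/4 -15/4; 0 0 0 1]
det M = -9/4; M⁻¹ = [-1/2 0 0 -2; 2 -2/3 0 2; 0 0 -4/3 -5; 0 0 0 1]
M⁻¹ · (-6/5, -6/5, -15/2)ᵀ = (-7/5, 2/5, 5)ᵀ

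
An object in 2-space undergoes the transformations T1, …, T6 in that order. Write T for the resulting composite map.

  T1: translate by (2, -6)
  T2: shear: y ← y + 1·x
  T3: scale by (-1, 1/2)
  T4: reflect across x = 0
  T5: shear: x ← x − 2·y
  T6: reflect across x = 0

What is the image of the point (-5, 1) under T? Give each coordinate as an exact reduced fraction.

T1 translate by (2, -6): (-5, 1) → (-3, -5)
T2 shear: y ← y + 1·x: (-3, -5) → (-3, -8)
T3 scale by (-1, 1/2): (-3, -8) → (3, -4)
T4 reflect across x = 0: (3, -4) → (-3, -4)
T5 shear: x ← x − 2·y: (-3, -4) → (5, -4)
T6 reflect across x = 0: (5, -4) → (-5, -4)

T(p) = (-5, -4)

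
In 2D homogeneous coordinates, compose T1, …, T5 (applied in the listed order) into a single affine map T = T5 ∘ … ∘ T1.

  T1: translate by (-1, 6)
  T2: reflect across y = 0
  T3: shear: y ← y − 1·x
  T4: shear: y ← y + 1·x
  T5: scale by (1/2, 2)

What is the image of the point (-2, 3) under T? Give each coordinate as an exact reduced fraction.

T(p) = (-3/2, -18)

T1 translate by (-1, 6): (-2, 3) → (-3, 9)
T2 reflect across y = 0: (-3, 9) → (-3, -9)
T3 shear: y ← y − 1·x: (-3, -9) → (-3, -6)
T4 shear: y ← y + 1·x: (-3, -6) → (-3, -9)
T5 scale by (1/2, 2): (-3, -9) → (-3/2, -18)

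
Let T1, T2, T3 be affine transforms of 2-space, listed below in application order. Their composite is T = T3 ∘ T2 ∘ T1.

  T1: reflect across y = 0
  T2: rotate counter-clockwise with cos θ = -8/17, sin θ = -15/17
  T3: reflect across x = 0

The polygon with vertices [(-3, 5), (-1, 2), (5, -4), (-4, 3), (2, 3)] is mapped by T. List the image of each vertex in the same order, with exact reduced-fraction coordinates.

T1 reflect across y = 0: (-3, 5) → (-3, -5); (-1, 2) → (-1, -2); (5, -4) → (5, 4); (-4, 3) → (-4, -3); (2, 3) → (2, -3)
T2 rotate counter-clockwise with cos θ = -8/17, sin θ = -15/17: (-3, -5) → (-3, 5); (-1, -2) → (-22/17, 31/17); (5, 4) → (20/17, -107/17); (-4, -3) → (-13/17, 84/17); (2, -3) → (-61/17, -6/17)
T3 reflect across x = 0: (-3, 5) → (3, 5); (-22/17, 31/17) → (22/17, 31/17); (20/17, -107/17) → (-20/17, -107/17); (-13/17, 84/17) → (13/17, 84/17); (-61/17, -6/17) → (61/17, -6/17)

image vertices: (3, 5), (22/17, 31/17), (-20/17, -107/17), (13/17, 84/17), (61/17, -6/17)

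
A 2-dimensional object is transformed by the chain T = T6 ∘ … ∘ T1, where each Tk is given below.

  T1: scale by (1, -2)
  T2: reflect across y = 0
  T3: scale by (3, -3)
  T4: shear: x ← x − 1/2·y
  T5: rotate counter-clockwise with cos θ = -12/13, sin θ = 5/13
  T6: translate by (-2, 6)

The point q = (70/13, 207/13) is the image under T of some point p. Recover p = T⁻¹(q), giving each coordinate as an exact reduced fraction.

p = (-3, 2)

T1 = [1 0 0; 0 -2 0; 0 0 1]
T2·T1 = [1 0 0; 0 2 0; 0 0 1]
T3·…·T1 = [3 0 0; 0 -6 0; 0 0 1]
T4·…·T1 = [3 3 0; 0 -6 0; 0 0 1]
T5·…·T1 = [-36/13 -6/13 0; 15/13 87/13 0; 0 0 1]
T6·…·T1 = [-36/13 -6/13 -2; 15/13 87/13 6; 0 0 1]
det M = -18; M⁻¹ = [-29/78 -1/39 -23/39; 5/78 2/13 -31/39; 0 0 1]
M⁻¹ · (70/13, 207/13)ᵀ = (-3, 2)ᵀ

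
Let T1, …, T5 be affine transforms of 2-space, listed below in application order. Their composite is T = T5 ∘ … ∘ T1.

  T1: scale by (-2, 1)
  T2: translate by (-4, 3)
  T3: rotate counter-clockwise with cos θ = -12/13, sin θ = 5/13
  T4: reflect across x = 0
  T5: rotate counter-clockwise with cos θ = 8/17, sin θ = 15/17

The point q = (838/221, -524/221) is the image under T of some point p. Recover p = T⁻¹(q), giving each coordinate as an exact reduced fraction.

p = (-1, 1)

T1 = [-2 0 0; 0 1 0; 0 0 1]
T2·T1 = [-2 0 -4; 0 1 3; 0 0 1]
T3·…·T1 = [24/13 -5/13 33/13; -10/13 -12/13 -56/13; 0 0 1]
T4·…·T1 = [-24/13 5/13 -33/13; -10/13 -12/13 -56/13; 0 0 1]
T5·…·T1 = [-42/221 220/221 576/221; -440/221 -21/221 -943/221; 0 0 1]
det M = 2; M⁻¹ = [-21/442 -110/221 -2; 220/221 -21/221 -3; 0 0 1]
M⁻¹ · (838/221, -524/221)ᵀ = (-1, 1)ᵀ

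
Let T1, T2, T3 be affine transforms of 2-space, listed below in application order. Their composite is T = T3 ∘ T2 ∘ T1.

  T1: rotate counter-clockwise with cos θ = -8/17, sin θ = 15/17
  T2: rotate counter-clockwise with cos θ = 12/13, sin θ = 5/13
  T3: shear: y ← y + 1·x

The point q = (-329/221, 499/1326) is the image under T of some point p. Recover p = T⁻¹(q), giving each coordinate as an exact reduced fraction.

p = (7/3, -1/2)

T1 = [-8/17 -15/17 0; 15/17 -8/17 0; 0 0 1]
T2·T1 = [-171/221 -140/221 0; 140/221 -171/221 0; 0 0 1]
T3·…·T1 = [-171/221 -140/221 0; -31/221 -311/221 0; 0 0 1]
det M = 1; M⁻¹ = [-311/221 140/221 0; 31/221 -171/221 0; 0 0 1]
M⁻¹ · (-329/221, 499/1326)ᵀ = (7/3, -1/2)ᵀ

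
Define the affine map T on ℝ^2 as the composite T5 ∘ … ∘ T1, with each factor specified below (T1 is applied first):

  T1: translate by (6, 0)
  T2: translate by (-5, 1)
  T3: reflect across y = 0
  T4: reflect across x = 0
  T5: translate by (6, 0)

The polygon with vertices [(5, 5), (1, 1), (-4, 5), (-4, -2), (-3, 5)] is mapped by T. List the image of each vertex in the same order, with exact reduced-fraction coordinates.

T1 translate by (6, 0): (5, 5) → (11, 5); (1, 1) → (7, 1); (-4, 5) → (2, 5); (-4, -2) → (2, -2); (-3, 5) → (3, 5)
T2 translate by (-5, 1): (11, 5) → (6, 6); (7, 1) → (2, 2); (2, 5) → (-3, 6); (2, -2) → (-3, -1); (3, 5) → (-2, 6)
T3 reflect across y = 0: (6, 6) → (6, -6); (2, 2) → (2, -2); (-3, 6) → (-3, -6); (-3, -1) → (-3, 1); (-2, 6) → (-2, -6)
T4 reflect across x = 0: (6, -6) → (-6, -6); (2, -2) → (-2, -2); (-3, -6) → (3, -6); (-3, 1) → (3, 1); (-2, -6) → (2, -6)
T5 translate by (6, 0): (-6, -6) → (0, -6); (-2, -2) → (4, -2); (3, -6) → (9, -6); (3, 1) → (9, 1); (2, -6) → (8, -6)

image vertices: (0, -6), (4, -2), (9, -6), (9, 1), (8, -6)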